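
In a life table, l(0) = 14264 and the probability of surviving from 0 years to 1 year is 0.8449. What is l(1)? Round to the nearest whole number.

12052

l(1) = l(0) × p = 14264 × 0.8449 = 12052.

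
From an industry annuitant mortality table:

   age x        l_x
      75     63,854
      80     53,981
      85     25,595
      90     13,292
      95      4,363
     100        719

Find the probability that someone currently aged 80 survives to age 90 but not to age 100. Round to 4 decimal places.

0.2329

This is the probability of reaching 90 but not 100, conditional on being alive at 80: (l_90 − l_100) / l_80.
= (13,292 − 719) / 53,981 = 12,573 / 53,981 = 0.232915.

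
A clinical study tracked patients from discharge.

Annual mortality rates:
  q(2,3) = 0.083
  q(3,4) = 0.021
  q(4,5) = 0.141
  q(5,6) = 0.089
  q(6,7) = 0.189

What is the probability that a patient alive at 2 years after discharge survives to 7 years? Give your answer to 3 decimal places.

0.570

P(survive 2→7) = (1 − 0.083) × (1 − 0.021) × (1 − 0.141) × (1 − 0.089) × (1 − 0.189).
= 0.917 × 0.979 × 0.859 × 0.911 × 0.811 = 0.569750.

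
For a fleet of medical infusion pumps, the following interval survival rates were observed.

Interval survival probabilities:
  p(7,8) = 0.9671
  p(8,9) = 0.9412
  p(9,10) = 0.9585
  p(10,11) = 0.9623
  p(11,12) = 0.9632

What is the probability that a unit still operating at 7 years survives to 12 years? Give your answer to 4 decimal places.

0.8087

The overall survival probability is 0.9671 × 0.9412 × 0.9585 × 0.9623 × 0.9632.
= 0.808672.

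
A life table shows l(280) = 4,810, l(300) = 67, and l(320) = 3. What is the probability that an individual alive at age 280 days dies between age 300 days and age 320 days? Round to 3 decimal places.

This is the probability of reaching 300 but not 320, conditional on being alive at 280: (l(300) − l(320)) / l(280).
= (67 − 3) / 4,810 = 64 / 4,810 = 0.013306.

0.013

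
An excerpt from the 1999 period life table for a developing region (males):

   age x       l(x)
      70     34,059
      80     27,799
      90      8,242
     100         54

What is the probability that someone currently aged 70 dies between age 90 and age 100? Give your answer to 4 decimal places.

0.2404

This is the probability of reaching 90 but not 100, conditional on being alive at 70: (l(90) − l(100)) / l(70).
= (8,242 − 54) / 34,059 = 8,188 / 34,059 = 0.240406.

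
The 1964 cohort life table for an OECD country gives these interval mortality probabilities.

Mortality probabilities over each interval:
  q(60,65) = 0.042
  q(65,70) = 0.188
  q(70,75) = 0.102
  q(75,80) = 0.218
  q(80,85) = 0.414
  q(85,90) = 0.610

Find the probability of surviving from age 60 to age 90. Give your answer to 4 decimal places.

P(survive 60→90) = (1 − 0.042) × (1 − 0.188) × (1 − 0.102) × (1 − 0.218) × (1 − 0.414) × (1 − 0.610).
= 0.958 × 0.812 × 0.898 × 0.782 × 0.586 × 0.390 = 0.124844.

0.1248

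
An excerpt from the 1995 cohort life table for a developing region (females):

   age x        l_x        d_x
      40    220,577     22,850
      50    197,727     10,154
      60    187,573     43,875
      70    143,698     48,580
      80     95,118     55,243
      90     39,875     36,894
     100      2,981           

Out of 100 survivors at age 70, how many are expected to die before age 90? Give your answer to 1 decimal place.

72.3

The relevant probability is 1 − 39,875/143,698 = 0.722508.
Expected number = 100 × 0.722508 = 72.3.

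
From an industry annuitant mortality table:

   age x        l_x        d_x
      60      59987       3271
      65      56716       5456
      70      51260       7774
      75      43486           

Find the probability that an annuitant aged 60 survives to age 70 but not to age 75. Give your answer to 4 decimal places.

0.1296

We want 10|5q60 = (l_70 − l_75)/l_60.
This is the probability of reaching 70 but not 75, conditional on being alive at 60: (l_70 − l_75) / l_60.
= (51260 − 43486) / 59987 = 7774 / 59987 = 0.129595.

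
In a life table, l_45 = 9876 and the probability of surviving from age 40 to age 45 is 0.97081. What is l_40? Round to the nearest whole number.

l_40 = l_45 / p = 9876 / 0.97081 = 10173.

10173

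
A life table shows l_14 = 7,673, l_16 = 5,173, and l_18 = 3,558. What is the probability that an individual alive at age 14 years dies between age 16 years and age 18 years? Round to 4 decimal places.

0.2105

This is the probability of reaching 16 but not 18, conditional on being alive at 14: (l_16 − l_18) / l_14.
= (5,173 − 3,558) / 7,673 = 1,615 / 7,673 = 0.210478.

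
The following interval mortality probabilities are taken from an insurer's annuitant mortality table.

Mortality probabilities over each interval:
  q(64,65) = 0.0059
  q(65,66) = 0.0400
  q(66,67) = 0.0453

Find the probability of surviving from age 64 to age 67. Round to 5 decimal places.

Survival from 64 to 67 is the product of surviving each interval: (1 − 0.0059) × (1 − 0.0400) × (1 − 0.0453).
= 0.9941 × 0.9600 × 0.9547 = 0.911105.

0.91110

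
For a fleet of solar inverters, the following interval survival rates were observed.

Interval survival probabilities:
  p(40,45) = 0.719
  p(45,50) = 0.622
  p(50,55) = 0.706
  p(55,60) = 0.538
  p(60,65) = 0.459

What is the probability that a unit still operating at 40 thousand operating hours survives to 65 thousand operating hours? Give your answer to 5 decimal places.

0.07797

Chaining the interval survival probabilities: 0.719 × 0.622 × 0.706 × 0.538 × 0.459.
= 0.077968.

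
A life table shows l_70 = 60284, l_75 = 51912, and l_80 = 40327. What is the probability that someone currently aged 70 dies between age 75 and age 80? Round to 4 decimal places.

We want 5|5q70 = (l_75 − l_80)/l_70.
This is the probability of reaching 75 but not 80, conditional on being alive at 70: (l_75 − l_80) / l_70.
= (51912 − 40327) / 60284 = 11585 / 60284 = 0.192174.

0.1922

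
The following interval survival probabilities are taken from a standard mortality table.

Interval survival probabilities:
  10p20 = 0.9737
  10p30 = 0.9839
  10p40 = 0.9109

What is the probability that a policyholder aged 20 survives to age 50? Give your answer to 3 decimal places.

Chaining the interval survival probabilities: 0.9737 × 0.9839 × 0.9109.
= 0.872664.

0.873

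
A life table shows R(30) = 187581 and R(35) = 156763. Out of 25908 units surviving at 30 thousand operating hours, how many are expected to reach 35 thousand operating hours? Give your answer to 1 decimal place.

21651.5

The relevant probability is 156763/187581 = 0.835708.
Expected number = 25908 × 0.835708 = 21651.5.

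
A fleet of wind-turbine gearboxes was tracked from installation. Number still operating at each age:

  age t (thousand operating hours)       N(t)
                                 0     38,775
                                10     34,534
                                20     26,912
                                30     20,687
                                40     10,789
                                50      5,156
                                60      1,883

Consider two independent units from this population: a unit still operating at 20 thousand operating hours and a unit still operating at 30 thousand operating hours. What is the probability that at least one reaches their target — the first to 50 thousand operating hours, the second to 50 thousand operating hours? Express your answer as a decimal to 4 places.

0.3931

p₁ = N(50)/N(20) = 5,156/26,912 = 0.191587; p₂ = N(50)/N(30) = 5,156/20,687 = 0.249239.
P(at least one) = 1 − (1−p₁)(1−p₂) = 1 − 0.808413 × 0.750761 = 0.393075.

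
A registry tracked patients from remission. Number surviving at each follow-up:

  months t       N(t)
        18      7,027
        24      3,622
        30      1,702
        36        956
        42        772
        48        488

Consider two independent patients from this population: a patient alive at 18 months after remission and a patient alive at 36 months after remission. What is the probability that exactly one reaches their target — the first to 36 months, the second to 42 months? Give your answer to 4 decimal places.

0.7239

p₁ = N(36)/N(18) = 956/7,027 = 0.136047; p₂ = N(42)/N(36) = 772/956 = 0.807531.
P(exactly one) = p₁(1−p₂) + (1−p₁)p₂ = 0.026185 + 0.697669 = 0.723854.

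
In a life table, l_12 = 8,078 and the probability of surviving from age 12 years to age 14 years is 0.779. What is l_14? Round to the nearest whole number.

l_14 = l_12 × p = 8,078 × 0.779 = 6293.

6293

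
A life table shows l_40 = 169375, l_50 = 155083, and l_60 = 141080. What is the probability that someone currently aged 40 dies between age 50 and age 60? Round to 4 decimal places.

0.0827

We want 10|10q40 = (l_50 − l_60)/l_40.
This is the probability of reaching 50 but not 60, conditional on being alive at 40: (l_50 − l_60) / l_40.
= (155083 − 141080) / 169375 = 14003 / 169375 = 0.082675.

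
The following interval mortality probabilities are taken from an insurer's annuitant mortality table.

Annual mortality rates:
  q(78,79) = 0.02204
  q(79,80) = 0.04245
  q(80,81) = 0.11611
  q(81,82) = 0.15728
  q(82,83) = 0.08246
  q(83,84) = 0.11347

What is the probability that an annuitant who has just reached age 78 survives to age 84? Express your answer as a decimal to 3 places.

Survival from 78 to 84 is the product of surviving each interval: (1 − 0.02204) × (1 − 0.04245) × (1 − 0.11611) × (1 − 0.15728) × (1 − 0.08246) × (1 − 0.11347).
= 0.97796 × 0.95755 × 0.88389 × 0.84272 × 0.91754 × 0.88653 = 0.567391.

0.567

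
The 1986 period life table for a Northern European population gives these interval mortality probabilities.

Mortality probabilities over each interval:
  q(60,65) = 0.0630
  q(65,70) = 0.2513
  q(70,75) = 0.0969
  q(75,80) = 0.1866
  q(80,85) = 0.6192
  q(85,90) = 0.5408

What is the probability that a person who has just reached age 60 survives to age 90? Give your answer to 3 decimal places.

P(survive 60→90) = (1 − 0.0630) × (1 − 0.2513) × (1 − 0.0969) × (1 − 0.1866) × (1 − 0.6192) × (1 − 0.5408).
= 0.9370 × 0.7487 × 0.9031 × 0.8134 × 0.3808 × 0.4592 = 0.090113.

0.090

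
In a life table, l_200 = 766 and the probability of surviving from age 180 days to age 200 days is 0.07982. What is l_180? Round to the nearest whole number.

l_180 = l_200 / p = 766 / 0.07982 = 9597.

9597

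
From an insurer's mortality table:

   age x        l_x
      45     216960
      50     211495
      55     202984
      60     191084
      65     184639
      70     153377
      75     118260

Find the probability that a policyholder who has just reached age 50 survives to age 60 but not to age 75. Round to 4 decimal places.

0.3443

This is the probability of reaching 60 but not 75, conditional on being alive at 50: (l_60 − l_75) / l_50.
= (191084 − 118260) / 211495 = 72824 / 211495 = 0.344330.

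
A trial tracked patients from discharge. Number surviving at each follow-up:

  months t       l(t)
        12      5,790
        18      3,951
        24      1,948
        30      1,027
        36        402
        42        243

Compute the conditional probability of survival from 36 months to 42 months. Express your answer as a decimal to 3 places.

The conditional survival probability is l(42)/l(36) = 243/402 = 0.604478.

0.604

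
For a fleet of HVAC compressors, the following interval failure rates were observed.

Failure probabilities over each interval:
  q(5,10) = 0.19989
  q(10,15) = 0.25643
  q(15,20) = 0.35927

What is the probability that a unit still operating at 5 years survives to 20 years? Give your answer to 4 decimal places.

Chaining the interval survival probabilities: (1 − 0.19989) × (1 − 0.25643) × (1 − 0.35927).
= 0.80011 × 0.74357 × 0.64073 = 0.381194.

0.3812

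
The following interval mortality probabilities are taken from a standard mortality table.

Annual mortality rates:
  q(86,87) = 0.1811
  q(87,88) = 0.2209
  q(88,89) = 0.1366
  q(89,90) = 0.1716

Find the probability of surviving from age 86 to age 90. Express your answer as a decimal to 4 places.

0.4563

P(survive 86→90) = (1 − 0.1811) × (1 − 0.2209) × (1 − 0.1366) × (1 − 0.1716).
= 0.8189 × 0.7791 × 0.8634 × 0.8284 = 0.456327.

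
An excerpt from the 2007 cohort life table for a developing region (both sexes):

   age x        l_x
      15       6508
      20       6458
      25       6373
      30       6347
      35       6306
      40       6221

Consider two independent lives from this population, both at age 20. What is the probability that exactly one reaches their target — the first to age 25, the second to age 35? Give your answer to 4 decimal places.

0.0361

p₁ = l_25/l_20 = 6373/6458 = 0.986838; p₂ = l_35/l_20 = 6306/6458 = 0.976463.
P(exactly one) = p₁(1−p₂) + (1−p₁)p₂ = 0.023227 + 0.012852 = 0.036079.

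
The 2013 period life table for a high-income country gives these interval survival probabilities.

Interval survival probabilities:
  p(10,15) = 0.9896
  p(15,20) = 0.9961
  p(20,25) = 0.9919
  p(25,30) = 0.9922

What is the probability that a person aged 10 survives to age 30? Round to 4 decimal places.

0.9701

The overall survival probability is 0.9896 × 0.9961 × 0.9919 × 0.9922.
= 0.970130.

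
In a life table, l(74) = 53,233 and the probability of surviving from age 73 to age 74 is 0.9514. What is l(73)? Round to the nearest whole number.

l(73) = l(74) / p = 53,233 / 0.9514 = 55952.

55952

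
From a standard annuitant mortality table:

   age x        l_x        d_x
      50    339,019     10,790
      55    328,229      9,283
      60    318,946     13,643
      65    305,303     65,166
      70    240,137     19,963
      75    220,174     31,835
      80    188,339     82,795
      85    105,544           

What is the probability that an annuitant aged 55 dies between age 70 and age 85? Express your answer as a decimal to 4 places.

0.4101

This is the probability of reaching 70 but not 85, conditional on being alive at 55: (l_70 − l_85) / l_55.
= (240,137 − 105,544) / 328,229 = 134,593 / 328,229 = 0.410058.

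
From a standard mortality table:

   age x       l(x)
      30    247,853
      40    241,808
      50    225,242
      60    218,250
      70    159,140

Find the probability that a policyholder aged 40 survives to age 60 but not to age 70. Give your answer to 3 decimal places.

0.244

This is the probability of reaching 60 but not 70, conditional on being alive at 40: (l(60) − l(70)) / l(40).
= (218,250 − 159,140) / 241,808 = 59,110 / 241,808 = 0.244450.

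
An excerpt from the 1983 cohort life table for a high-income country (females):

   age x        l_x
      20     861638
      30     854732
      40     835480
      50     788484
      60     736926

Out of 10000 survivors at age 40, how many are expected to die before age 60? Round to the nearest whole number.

The relevant probability is 1 − 736926/835480 = 0.117961.
Expected number = 10000 × 0.117961 = 1180.

1180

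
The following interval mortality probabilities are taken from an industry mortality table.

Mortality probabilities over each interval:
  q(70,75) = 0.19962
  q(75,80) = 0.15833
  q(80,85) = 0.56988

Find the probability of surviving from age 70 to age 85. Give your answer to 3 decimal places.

P(survive 70→85) = (1 − 0.19962) × (1 − 0.15833) × (1 − 0.56988).
= 0.80038 × 0.84167 × 0.43012 = 0.289753.

0.290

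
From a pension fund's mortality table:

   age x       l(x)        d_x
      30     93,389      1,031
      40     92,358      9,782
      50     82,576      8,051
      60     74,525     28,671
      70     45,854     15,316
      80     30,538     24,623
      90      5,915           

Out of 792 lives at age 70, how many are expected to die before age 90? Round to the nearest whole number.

The relevant probability is 1 − 5,915/45,854 = 0.871004.
Expected number = 792 × 0.871004 = 690.

690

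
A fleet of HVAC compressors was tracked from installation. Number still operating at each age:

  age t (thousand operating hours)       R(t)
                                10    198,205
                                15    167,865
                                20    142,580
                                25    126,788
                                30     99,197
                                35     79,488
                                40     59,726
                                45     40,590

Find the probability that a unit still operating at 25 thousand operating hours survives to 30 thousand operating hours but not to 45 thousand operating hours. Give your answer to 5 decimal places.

This is the probability of reaching 30 but not 45, conditional on being operational at 25: (R(30) − R(45)) / R(25).
= (99,197 − 40,590) / 126,788 = 58,607 / 126,788 = 0.462244.

0.46224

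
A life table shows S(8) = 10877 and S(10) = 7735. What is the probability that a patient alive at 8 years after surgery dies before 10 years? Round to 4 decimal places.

0.2889

P(die before 10 | alive at 8) = 1 − S(10)/S(8) = 1 − 7735/10877 = (3142)/10877 = 0.288866.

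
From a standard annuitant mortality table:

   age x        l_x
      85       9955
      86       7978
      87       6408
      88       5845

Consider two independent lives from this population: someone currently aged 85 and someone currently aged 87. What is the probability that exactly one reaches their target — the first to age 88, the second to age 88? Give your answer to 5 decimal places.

0.42817

p₁ = l_88/l_85 = 5845/9955 = 0.587142; p₂ = l_88/l_87 = 5845/6408 = 0.912141.
P(exactly one) = p₁(1−p₂) + (1−p₁)p₂ = 0.051586 + 0.376585 = 0.428170.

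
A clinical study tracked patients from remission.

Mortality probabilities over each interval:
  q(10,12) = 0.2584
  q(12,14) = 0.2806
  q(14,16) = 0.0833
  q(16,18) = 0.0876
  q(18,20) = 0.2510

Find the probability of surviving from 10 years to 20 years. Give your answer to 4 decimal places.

0.3342

Chaining the interval survival probabilities: (1 − 0.2584) × (1 − 0.2806) × (1 − 0.0833) × (1 − 0.0876) × (1 − 0.2510).
= 0.7416 × 0.7194 × 0.9167 × 0.9124 × 0.7490 = 0.334222.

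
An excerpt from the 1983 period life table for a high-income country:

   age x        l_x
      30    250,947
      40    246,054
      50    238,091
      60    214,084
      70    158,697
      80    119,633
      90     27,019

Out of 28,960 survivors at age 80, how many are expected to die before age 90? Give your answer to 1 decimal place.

The relevant probability is 1 − 27,019/119,633 = 0.774151.
Expected number = 28,960 × 0.774151 = 22419.4.

22419.4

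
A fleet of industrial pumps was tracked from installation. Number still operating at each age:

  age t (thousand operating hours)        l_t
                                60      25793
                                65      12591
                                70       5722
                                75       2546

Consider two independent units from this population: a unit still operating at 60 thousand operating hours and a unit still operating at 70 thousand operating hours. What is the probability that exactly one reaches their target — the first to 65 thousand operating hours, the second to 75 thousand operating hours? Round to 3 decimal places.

p₁ = l_65/l_60 = 12591/25793 = 0.488156; p₂ = l_75/l_70 = 2546/5722 = 0.444949.
P(exactly one) = p₁(1−p₂) + (1−p₁)p₂ = 0.270951 + 0.227744 = 0.498696.

0.499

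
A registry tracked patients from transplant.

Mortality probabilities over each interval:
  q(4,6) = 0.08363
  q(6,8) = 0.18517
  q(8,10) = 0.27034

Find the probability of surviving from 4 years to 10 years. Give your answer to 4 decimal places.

0.5448

The overall survival probability is (1 − 0.08363) × (1 − 0.18517) × (1 − 0.27034).
= 0.91637 × 0.81483 × 0.72966 = 0.544827.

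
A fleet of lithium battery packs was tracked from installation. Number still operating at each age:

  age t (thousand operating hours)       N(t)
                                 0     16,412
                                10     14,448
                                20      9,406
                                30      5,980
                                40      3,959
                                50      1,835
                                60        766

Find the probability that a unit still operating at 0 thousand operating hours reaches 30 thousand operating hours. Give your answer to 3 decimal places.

The conditional survival probability is N(30)/N(0) = 5,980/16,412 = 0.364368.

0.364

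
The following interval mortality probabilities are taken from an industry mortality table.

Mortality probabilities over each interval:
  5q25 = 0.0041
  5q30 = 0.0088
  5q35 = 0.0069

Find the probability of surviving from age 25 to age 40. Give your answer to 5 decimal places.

15p25 = (1 − 0.0041) × (1 − 0.0088) × (1 − 0.0069).
= 0.9959 × 0.9912 × 0.9931 = 0.980325.

0.98032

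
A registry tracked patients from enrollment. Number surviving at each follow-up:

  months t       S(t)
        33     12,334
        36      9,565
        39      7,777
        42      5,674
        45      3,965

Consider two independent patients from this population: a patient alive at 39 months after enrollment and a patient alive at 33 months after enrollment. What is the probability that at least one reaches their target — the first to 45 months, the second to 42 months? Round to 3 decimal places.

0.735

p₁ = S(45)/S(39) = 3,965/7,777 = 0.509837; p₂ = S(42)/S(33) = 5,674/12,334 = 0.460029.
P(at least one) = 1 − (1−p₁)(1−p₂) = 1 − 0.490163 × 0.539971 = 0.735326.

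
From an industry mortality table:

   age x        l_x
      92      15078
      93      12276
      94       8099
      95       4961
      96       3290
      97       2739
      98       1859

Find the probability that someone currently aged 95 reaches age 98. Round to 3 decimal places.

The conditional survival probability is l_98/l_95 = 1859/4961 = 0.374723.

0.375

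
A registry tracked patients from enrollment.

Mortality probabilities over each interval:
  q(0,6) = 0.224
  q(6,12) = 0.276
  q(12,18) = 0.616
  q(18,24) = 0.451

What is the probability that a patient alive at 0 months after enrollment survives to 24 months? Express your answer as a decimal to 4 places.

Chaining the interval survival probabilities: (1 − 0.224) × (1 − 0.276) × (1 − 0.616) × (1 − 0.451).
= 0.776 × 0.724 × 0.384 × 0.549 = 0.118441.

0.1184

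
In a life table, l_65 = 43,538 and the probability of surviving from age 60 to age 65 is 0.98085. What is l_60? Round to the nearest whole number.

l_60 = l_65 / p = 43,538 / 0.98085 = 44388.

44388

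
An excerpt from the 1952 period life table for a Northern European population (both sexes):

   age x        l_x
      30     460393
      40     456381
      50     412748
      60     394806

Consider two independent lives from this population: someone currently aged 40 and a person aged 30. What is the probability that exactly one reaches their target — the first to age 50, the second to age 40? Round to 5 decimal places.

p₁ = l_50/l_40 = 412748/456381 = 0.904393; p₂ = l_40/l_30 = 456381/460393 = 0.991286.
P(exactly one) = p₁(1−p₂) + (1−p₁)p₂ = 0.007881 + 0.094774 = 0.102655.

0.10265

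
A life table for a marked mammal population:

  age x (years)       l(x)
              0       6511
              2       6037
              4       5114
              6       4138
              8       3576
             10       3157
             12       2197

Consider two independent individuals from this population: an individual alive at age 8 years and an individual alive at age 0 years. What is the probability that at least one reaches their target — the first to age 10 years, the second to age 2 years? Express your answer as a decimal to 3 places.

0.991

p₁ = l(10)/l(8) = 3157/3576 = 0.882830; p₂ = l(2)/l(0) = 6037/6511 = 0.927200.
P(at least one) = 1 − (1−p₁)(1−p₂) = 1 − 0.117170 × 0.072800 = 0.991470.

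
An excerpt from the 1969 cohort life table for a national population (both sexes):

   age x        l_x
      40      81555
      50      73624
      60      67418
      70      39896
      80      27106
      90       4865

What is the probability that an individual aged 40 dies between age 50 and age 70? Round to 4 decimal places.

This is the probability of reaching 50 but not 70, conditional on being alive at 40: (l_50 − l_70) / l_40.
= (73624 − 39896) / 81555 = 33728 / 81555 = 0.413561.

0.4136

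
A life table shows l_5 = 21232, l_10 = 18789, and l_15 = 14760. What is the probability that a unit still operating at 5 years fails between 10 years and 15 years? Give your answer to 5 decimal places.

0.18976

This is the probability of reaching 10 but not 15, conditional on being operational at 5: (l_10 − l_15) / l_5.
= (18789 − 14760) / 21232 = 4029 / 21232 = 0.189761.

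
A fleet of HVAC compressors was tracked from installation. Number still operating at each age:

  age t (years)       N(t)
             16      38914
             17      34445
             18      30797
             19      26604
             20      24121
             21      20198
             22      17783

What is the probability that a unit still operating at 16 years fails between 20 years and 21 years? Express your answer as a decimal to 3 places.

0.101

This is the probability of reaching 20 but not 21, conditional on being operational at 16: (N(20) − N(21)) / N(16).
= (24121 − 20198) / 38914 = 3923 / 38914 = 0.100812.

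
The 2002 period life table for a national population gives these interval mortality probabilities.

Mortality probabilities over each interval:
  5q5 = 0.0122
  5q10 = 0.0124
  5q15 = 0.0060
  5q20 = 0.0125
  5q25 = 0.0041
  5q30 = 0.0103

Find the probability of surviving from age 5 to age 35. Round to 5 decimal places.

30p5 = (1 − 0.0122) × (1 − 0.0124) × (1 − 0.0060) × (1 − 0.0125) × (1 − 0.0041) × (1 − 0.0103).
= 0.9878 × 0.9876 × 0.9940 × 0.9875 × 0.9959 × 0.9897 = 0.943828.

0.94383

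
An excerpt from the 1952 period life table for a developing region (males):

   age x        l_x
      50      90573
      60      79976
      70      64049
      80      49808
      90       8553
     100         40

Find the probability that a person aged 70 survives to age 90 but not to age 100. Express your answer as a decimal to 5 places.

0.13291

We want 20|10q70 = (l_90 − l_100)/l_70.
This is the probability of reaching 90 but not 100, conditional on being alive at 70: (l_90 − l_100) / l_70.
= (8553 − 40) / 64049 = 8513 / 64049 = 0.132914.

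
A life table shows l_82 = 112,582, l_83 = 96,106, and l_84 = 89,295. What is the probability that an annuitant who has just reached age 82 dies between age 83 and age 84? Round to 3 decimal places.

This is the probability of reaching 83 but not 84, conditional on being alive at 82: (l_83 − l_84) / l_82.
= (96,106 − 89,295) / 112,582 = 6,811 / 112,582 = 0.060498.

0.060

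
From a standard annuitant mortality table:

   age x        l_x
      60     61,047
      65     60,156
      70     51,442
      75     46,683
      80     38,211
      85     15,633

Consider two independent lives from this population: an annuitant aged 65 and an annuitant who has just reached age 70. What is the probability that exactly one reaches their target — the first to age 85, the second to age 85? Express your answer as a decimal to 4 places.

p₁ = l_85/l_65 = 15,633/60,156 = 0.259874; p₂ = l_85/l_70 = 15,633/51,442 = 0.303896.
P(exactly one) = p₁(1−p₂) + (1−p₁)p₂ = 0.180899 + 0.224921 = 0.405821.

0.4058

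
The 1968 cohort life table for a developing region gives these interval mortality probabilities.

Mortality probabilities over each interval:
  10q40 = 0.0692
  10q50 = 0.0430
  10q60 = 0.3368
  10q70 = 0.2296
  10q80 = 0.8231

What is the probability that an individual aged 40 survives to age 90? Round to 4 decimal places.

The overall survival probability is (1 − 0.0692) × (1 − 0.0430) × (1 − 0.3368) × (1 − 0.2296) × (1 − 0.8231).
= 0.9308 × 0.9570 × 0.6632 × 0.7704 × 0.1769 = 0.080511.

0.0805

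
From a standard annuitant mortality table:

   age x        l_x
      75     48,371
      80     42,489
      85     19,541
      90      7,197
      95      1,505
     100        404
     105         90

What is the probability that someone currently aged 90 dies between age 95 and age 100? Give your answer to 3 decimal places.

This is the probability of reaching 95 but not 100, conditional on being alive at 90: (l_95 − l_100) / l_90.
= (1,505 − 404) / 7,197 = 1,101 / 7,197 = 0.152980.

0.153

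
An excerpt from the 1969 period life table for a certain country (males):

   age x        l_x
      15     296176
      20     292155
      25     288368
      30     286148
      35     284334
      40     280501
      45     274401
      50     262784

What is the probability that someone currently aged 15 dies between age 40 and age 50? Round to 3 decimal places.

0.060

We want 25|10q15 = (l_40 − l_50)/l_15.
This is the probability of reaching 40 but not 50, conditional on being alive at 15: (l_40 − l_50) / l_15.
= (280501 − 262784) / 296176 = 17717 / 296176 = 0.059819.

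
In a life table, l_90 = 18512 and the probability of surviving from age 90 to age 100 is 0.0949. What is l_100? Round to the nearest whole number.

1757

l_100 = l_90 × p = 18512 × 0.0949 = 1757.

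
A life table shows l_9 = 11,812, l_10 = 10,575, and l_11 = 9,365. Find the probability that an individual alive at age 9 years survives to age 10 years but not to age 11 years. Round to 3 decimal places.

This is the probability of reaching 10 but not 11, conditional on being alive at 9: (l_10 − l_11) / l_9.
= (10,575 − 9,365) / 11,812 = 1,210 / 11,812 = 0.102438.

0.102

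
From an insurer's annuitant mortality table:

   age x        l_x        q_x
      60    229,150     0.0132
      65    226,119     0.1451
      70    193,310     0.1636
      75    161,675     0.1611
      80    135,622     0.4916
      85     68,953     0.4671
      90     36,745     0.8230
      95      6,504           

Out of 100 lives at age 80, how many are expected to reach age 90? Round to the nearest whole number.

The relevant probability is 36,745/135,622 = 0.270937.
Expected number = 100 × 0.270937 = 27.

27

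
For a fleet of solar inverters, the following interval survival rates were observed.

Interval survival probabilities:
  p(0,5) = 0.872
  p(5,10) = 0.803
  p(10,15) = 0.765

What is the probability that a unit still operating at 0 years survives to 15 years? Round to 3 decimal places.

0.536

Survival from 0 to 15 is the product of surviving each interval: 0.872 × 0.803 × 0.765.
= 0.535665.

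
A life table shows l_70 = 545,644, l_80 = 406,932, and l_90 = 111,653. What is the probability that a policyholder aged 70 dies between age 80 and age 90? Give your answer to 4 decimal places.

0.5412

We want 10|10q70 = (l_80 − l_90)/l_70.
This is the probability of reaching 80 but not 90, conditional on being alive at 70: (l_80 − l_90) / l_70.
= (406,932 − 111,653) / 545,644 = 295,279 / 545,644 = 0.541157.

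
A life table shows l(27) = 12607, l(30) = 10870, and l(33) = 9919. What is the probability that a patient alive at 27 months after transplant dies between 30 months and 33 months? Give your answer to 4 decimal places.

0.0754

This is the probability of reaching 30 but not 33, conditional on being alive at 27: (l(30) − l(33)) / l(27).
= (10870 − 9919) / 12607 = 951 / 12607 = 0.075434.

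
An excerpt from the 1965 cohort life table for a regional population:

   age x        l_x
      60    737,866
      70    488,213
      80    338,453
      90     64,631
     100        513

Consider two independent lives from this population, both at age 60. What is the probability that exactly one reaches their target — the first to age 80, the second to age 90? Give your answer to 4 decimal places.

0.4659

p₁ = l_80/l_60 = 338,453/737,866 = 0.458692; p₂ = l_90/l_60 = 64,631/737,866 = 0.087592.
P(exactly one) = p₁(1−p₂) + (1−p₁)p₂ = 0.418514 + 0.047414 = 0.465929.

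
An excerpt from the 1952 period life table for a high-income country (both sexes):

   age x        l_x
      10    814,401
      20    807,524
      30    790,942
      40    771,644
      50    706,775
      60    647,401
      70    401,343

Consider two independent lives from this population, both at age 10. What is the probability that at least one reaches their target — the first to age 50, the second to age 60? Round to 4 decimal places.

0.9729

p₁ = l_50/l_10 = 706,775/814,401 = 0.867846; p₂ = l_60/l_10 = 647,401/814,401 = 0.794941.
P(at least one) = 1 − (1−p₁)(1−p₂) = 1 − 0.132154 × 0.205059 = 0.972901.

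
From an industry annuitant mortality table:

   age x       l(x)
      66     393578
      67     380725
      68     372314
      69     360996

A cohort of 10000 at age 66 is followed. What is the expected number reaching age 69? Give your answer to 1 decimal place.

9172.2

The relevant probability is 360996/393578 = 0.917216.
Expected number = 10000 × 0.917216 = 9172.2.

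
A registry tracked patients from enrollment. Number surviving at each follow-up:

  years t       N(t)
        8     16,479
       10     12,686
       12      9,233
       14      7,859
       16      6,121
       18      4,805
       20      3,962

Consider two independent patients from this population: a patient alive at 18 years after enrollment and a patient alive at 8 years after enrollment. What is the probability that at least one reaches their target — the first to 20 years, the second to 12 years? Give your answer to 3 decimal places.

p₁ = N(20)/N(18) = 3,962/4,805 = 0.824558; p₂ = N(12)/N(8) = 9,233/16,479 = 0.560289.
P(at least one) = 1 − (1−p₁)(1−p₂) = 1 − 0.175442 × 0.439711 = 0.922856.

0.923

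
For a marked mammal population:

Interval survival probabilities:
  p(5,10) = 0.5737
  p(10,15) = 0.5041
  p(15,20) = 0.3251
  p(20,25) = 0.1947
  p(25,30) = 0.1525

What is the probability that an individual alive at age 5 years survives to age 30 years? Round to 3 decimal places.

0.003

Chaining the interval survival probabilities: 0.5737 × 0.5041 × 0.3251 × 0.1947 × 0.1525.
= 0.002792.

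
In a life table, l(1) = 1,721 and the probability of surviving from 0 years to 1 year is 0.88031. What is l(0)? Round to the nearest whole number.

1955

l(0) = l(1) / p = 1,721 / 0.88031 = 1955.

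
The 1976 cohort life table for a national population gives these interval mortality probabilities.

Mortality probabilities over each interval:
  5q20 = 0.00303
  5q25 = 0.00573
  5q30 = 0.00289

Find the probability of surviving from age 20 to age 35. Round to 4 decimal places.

0.9884

15p20 = (1 − 0.00303) × (1 − 0.00573) × (1 − 0.00289).
= 0.99697 × 0.99427 × 0.99711 = 0.988393.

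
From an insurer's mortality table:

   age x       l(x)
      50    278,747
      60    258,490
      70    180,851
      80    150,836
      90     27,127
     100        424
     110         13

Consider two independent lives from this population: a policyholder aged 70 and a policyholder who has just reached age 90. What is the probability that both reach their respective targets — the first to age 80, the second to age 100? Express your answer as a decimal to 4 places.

p₁ = l(80)/l(70) = 150,836/180,851 = 0.834035; p₂ = l(100)/l(90) = 424/27,127 = 0.015630.
P(both) = p₁ × p₂ = 0.834035 × 0.015630 = 0.013036.

0.0130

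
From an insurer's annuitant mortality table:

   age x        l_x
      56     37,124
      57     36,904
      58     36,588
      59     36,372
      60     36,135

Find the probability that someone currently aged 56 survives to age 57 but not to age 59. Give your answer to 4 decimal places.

This is the probability of reaching 57 but not 59, conditional on being alive at 56: (l_57 − l_59) / l_56.
= (36,904 − 36,372) / 37,124 = 532 / 37,124 = 0.014330.

0.0143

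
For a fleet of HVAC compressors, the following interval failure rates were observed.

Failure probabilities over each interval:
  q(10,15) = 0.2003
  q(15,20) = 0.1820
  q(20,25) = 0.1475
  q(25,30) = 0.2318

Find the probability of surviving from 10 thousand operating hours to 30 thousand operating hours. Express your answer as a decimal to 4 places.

P(survive 10→30) = (1 − 0.2003) × (1 − 0.1820) × (1 − 0.1475) × (1 − 0.2318).
= 0.7997 × 0.8180 × 0.8525 × 0.7682 = 0.428400.

0.4284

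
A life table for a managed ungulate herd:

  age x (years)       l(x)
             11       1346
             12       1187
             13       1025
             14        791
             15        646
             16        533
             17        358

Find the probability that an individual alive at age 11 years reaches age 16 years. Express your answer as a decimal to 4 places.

0.3960

The conditional survival probability is l(16)/l(11) = 533/1346 = 0.395988.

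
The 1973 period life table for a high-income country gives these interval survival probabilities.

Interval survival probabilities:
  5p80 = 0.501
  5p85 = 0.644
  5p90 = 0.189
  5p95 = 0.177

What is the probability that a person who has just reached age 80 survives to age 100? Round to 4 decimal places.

20p80 = 0.501 × 0.644 × 0.189 × 0.177.
= 0.010793.

0.0108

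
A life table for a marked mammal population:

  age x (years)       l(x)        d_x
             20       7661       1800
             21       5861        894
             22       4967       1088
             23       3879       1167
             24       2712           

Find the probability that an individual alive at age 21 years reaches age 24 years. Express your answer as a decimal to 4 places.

0.4627

The conditional survival probability is l(24)/l(21) = 2712/5861 = 0.462720.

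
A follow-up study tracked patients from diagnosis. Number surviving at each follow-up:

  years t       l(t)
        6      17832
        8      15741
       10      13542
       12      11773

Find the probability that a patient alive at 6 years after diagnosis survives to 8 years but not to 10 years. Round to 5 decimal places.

0.12332

This is the probability of reaching 8 but not 10, conditional on being alive at 6: (l(8) − l(10)) / l(6).
= (15741 − 13542) / 17832 = 2199 / 17832 = 0.123318.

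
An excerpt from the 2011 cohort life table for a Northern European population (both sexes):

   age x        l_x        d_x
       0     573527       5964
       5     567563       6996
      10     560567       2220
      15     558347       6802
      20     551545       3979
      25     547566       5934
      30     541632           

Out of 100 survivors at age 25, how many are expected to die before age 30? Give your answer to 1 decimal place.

The relevant probability is 1 − 541632/547566 = 0.010837.
Expected number = 100 × 0.010837 = 1.1.

1.1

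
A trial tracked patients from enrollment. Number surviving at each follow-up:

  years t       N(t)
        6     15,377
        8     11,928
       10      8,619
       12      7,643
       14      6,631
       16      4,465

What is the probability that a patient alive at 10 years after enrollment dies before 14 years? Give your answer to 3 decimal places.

0.231

P(die before 14 | alive at 10) = 1 − N(14)/N(10) = 1 − 6,631/8,619 = (1,988)/8,619 = 0.230653.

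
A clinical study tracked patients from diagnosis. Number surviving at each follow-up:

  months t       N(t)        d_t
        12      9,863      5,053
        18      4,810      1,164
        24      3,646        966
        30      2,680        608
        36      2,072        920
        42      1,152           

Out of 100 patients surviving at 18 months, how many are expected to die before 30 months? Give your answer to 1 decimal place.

The relevant probability is 1 − 2,680/4,810 = 0.442827.
Expected number = 100 × 0.442827 = 44.3.

44.3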